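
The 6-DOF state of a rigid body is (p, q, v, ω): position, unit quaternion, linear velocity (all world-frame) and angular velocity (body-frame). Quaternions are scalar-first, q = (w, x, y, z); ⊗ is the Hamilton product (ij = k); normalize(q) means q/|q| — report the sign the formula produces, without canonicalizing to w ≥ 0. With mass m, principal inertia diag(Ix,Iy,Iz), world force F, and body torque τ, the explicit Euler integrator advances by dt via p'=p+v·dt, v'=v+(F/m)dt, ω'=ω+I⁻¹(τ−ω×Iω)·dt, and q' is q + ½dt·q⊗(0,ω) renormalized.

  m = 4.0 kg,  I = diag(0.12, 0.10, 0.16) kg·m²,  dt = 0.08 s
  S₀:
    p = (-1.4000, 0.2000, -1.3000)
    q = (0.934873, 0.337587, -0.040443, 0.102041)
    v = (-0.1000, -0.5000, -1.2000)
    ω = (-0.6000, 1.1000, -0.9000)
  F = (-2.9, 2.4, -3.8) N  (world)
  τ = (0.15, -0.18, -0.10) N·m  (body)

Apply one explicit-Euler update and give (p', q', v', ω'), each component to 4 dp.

a = (-0.7250, 0.6000, -0.9500)
new position p' = (-1.4080, 0.1600, -1.3960)
v + (F/m)dt = (-0.1580, -0.4520, -1.2760)
precession coupling ω×(Iω) = (-0.0594, -0.0216, 0.0132)
(τ − ω×Iω)/I = (1.7450, -1.5840, -0.7075)
ω' = ω + α·dt = (-0.4604, 0.9733, -0.9566)
q⊗(0,ω) = (0.3388764, -0.6367702, 1.2709640, -0.4943058)
q' = normalize(q + ½dt·q⊗(0,ω)) = (0.9466, 0.3115, 0.0104, 0.0821)

p' = (-1.4080, 0.1600, -1.3960)
q' = (0.9466, 0.3115, 0.0104, 0.0821)
v' = (-0.1580, -0.4520, -1.2760)
ω' = (-0.4604, 0.9733, -0.9566)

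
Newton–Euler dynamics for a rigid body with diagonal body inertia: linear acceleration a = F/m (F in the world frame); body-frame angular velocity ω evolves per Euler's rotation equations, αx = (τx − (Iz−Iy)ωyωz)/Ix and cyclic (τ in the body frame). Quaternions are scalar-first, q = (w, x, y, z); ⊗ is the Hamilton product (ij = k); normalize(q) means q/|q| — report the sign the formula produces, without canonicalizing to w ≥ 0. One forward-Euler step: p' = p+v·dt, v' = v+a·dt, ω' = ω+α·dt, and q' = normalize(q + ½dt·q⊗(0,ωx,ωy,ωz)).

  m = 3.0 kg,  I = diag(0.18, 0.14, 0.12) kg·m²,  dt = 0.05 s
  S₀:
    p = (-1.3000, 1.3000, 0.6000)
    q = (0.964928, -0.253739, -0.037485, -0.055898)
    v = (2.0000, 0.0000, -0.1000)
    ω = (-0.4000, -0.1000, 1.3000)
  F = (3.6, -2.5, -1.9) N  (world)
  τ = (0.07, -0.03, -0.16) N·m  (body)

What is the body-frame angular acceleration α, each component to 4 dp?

precession coupling ω×(Iω) = (0.0026, -0.0312, -0.0016)
angular accel α = (0.3744, 0.0086, -1.3200)

α = (0.3744, 0.0086, -1.3200)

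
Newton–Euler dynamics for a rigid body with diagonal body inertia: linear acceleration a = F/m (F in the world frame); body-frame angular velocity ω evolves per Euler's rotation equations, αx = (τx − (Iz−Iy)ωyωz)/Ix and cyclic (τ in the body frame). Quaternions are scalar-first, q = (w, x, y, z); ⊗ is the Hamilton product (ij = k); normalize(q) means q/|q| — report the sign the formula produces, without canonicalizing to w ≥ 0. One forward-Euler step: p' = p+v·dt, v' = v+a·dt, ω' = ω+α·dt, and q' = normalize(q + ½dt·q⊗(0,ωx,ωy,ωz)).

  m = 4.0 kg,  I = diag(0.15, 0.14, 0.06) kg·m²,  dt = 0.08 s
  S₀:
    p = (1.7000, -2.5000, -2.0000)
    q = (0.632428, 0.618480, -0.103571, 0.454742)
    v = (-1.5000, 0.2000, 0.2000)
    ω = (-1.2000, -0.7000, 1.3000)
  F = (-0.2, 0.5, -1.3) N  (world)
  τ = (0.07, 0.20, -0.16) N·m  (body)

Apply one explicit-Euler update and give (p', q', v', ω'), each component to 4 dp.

p' = (1.5800, -2.4840, -1.9840)
q' = (0.6337, 0.5938, -0.1748, 0.4640)
v' = (-1.5040, 0.2100, 0.1740)
ω' = (-1.2015, -0.5055, 1.0979)

linear accel F/m = (-0.0500, 0.1250, -0.3250)
p' = p + v·dt = (1.5800, -2.4840, -1.9840)
new velocity v' = (-1.5040, 0.2100, 0.1740)
α = I⁻¹(τ − ω×Iω) = (-0.0187, 2.4314, -2.5267)
new body rate ω' = (-1.2015, -0.5055, 1.0979)
Hamilton product q⊗(0,ω) = (0.0785117, -0.5752365, -1.7924140, 0.2649352)
q' = normalize(q + ½dt·q⊗(0,ω)) = (0.6337, 0.5938, -0.1748, 0.4640)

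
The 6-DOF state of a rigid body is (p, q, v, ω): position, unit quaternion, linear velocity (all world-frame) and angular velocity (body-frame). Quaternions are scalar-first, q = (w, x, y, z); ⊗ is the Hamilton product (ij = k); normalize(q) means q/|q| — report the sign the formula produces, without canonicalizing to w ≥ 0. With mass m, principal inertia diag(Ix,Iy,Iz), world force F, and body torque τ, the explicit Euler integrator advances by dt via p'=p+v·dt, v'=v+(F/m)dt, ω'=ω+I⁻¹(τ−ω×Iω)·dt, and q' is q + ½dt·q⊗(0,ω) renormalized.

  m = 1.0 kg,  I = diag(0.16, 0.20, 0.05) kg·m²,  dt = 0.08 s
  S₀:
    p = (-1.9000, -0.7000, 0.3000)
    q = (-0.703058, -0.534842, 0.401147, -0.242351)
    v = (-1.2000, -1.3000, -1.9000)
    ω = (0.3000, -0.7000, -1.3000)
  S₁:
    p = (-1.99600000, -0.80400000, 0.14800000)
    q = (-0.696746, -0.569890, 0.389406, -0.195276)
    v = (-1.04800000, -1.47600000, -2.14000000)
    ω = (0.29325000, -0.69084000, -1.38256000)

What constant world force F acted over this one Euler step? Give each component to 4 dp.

F = (1.9000, -2.2000, -3.0000)

Δv = v₁−v₀ = (0.15200000, -0.17600000, -0.24000000)
F = m·Δv/dt = (1.9000, -2.2000, -3.0000)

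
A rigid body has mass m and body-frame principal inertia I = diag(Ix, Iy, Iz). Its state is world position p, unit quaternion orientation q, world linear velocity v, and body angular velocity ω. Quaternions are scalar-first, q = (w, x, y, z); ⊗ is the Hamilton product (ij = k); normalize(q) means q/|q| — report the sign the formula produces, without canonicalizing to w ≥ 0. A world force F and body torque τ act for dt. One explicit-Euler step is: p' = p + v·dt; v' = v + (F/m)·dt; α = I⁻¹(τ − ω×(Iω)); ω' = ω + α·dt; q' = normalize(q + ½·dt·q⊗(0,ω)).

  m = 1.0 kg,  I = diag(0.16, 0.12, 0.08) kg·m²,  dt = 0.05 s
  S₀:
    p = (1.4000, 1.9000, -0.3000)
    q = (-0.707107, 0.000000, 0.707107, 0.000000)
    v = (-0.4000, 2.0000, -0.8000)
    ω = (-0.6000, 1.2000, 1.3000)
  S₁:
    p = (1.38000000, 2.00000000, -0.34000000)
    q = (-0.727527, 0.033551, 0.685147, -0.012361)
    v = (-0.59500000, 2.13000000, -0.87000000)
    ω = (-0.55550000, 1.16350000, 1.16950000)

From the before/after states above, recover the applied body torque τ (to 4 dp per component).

rate change Δω = (0.04450000, -0.03650000, -0.13050000)
applied torque τ = (0.0800, -0.1500, -0.1800)

τ = (0.0800, -0.1500, -0.1800)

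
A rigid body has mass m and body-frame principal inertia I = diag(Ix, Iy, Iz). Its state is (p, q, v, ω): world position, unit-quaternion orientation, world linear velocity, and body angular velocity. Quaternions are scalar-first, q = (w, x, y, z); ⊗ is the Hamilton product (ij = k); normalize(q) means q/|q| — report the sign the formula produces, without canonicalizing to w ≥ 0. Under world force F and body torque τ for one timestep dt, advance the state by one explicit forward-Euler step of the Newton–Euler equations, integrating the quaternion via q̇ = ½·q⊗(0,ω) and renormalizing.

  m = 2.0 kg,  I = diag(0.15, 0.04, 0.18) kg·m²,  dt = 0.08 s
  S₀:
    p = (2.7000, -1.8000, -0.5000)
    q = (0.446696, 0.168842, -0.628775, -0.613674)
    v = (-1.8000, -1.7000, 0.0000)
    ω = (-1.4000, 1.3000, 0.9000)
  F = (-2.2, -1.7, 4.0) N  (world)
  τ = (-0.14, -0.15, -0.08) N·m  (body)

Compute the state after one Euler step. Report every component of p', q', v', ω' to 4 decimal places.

gyro term ω×Iω = (0.1638, 0.0378, 0.2002)
(τ − ω×Iω)/I = (-2.0253, -4.6950, -1.5567)
ω + α·dt = (-1.5620, 0.9244, 0.7755)
Hamilton product q⊗(0,ω) = (1.6060929, -0.3934957, 1.2878906, -0.2587640)
q + ½dt·q⊗(0,ω), renormalized = (0.5091, 0.1526, -0.5752, -0.6218)
p + v·dt = (2.5560, -1.9360, -0.5000)
new velocity v' = (-1.8880, -1.7680, 0.1600)

p' = (2.5560, -1.9360, -0.5000)
q' = (0.5091, 0.1526, -0.5752, -0.6218)
v' = (-1.8880, -1.7680, 0.1600)
ω' = (-1.5620, 0.9244, 0.7755)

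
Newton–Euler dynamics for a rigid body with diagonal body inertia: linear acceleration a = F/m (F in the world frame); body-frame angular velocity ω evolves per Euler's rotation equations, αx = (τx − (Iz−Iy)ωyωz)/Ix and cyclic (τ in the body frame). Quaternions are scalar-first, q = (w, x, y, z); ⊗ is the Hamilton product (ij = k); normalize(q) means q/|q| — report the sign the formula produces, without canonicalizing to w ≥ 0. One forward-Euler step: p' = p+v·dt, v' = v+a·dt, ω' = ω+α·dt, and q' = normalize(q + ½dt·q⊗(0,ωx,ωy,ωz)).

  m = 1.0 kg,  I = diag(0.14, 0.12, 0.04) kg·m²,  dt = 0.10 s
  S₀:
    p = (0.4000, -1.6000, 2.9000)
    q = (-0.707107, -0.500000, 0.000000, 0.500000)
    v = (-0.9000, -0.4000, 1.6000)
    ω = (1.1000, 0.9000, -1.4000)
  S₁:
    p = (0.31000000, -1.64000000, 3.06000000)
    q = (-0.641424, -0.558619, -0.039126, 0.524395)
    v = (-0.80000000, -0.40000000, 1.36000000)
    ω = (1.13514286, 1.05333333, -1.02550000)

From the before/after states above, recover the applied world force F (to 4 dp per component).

F = (1.0000, 0.0000, -2.4000)

Δv = v₁−v₀ = (0.10000000, 0.00000000, -0.24000000)
m·(v₁−v₀)/dt = (1.0000, 0.0000, -2.4000)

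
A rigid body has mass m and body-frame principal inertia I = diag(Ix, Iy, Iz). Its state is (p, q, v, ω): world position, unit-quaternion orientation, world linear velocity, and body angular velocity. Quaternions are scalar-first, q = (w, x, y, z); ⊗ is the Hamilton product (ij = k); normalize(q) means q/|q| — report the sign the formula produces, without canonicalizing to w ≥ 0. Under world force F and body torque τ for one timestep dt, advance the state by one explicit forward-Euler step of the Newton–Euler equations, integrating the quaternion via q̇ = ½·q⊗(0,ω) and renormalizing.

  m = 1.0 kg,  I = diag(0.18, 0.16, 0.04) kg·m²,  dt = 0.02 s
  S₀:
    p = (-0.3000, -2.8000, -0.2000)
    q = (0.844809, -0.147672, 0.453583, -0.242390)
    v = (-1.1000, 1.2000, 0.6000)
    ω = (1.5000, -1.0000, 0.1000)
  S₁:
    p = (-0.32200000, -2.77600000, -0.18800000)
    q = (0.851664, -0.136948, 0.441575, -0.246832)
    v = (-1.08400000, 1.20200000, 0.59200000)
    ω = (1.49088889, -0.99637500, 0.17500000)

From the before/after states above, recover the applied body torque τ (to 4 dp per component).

Δω = ω₁−ω₀ = (-0.00911111, 0.00362500, 0.07500000)
applied torque τ = (-0.0700, 0.0500, 0.1800)

τ = (-0.0700, 0.0500, 0.1800)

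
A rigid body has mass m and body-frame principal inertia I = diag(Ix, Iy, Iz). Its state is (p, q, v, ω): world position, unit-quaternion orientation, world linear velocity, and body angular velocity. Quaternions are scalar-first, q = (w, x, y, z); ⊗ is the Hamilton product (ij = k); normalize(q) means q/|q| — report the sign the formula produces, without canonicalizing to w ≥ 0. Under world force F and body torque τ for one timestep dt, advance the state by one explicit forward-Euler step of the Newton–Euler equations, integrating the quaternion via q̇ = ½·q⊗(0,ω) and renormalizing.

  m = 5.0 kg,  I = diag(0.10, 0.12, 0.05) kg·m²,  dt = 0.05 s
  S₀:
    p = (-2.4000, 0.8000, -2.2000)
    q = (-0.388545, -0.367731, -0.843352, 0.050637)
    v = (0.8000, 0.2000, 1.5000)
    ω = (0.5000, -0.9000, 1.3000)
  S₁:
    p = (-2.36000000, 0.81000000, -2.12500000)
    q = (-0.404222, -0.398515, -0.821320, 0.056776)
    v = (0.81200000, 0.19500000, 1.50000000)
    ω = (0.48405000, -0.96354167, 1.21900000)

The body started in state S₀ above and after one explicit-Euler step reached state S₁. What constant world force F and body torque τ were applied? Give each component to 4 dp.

F = (1.2000, -0.5000, 0.0000)
τ = (0.0500, -0.1200, -0.0900)

rate change Δω = (-0.01595000, -0.06354167, -0.08100000)
precession coupling = (0.0819, 0.0325, -0.0090)
applied torque τ = (0.0500, -0.1200, -0.0900)
velocity change Δv = (0.01200000, -0.00500000, 0.00000000)
m·(v₁−v₀)/dt = (1.2000, -0.5000, 0.0000)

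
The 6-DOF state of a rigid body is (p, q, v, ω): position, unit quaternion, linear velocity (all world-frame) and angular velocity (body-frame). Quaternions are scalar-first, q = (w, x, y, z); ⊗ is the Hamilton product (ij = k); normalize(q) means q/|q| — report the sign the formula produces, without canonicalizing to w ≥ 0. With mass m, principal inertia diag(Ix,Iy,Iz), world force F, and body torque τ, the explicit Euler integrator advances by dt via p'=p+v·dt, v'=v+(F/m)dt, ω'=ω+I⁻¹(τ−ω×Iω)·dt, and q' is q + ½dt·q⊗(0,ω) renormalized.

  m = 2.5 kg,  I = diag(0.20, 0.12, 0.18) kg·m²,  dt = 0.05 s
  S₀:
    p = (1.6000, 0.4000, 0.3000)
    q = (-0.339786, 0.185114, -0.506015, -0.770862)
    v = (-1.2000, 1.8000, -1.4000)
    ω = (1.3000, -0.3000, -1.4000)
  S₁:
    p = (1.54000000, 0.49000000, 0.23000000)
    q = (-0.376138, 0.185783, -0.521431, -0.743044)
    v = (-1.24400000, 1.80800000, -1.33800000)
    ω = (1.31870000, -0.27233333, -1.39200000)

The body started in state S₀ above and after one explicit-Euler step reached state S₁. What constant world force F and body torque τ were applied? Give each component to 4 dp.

F = (-2.2000, 0.4000, 3.1000)
τ = (0.1000, 0.0300, 0.0600)

Δv = v₁−v₀ = (-0.04400000, 0.00800000, 0.06200000)
F = m·Δv/dt = (-2.2000, 0.4000, 3.1000)
Δω = ω₁−ω₀ = (0.01870000, 0.02766667, 0.00800000)
precession coupling = (0.0252, -0.0364, 0.0312)
applied torque τ = (0.1000, 0.0300, 0.0600)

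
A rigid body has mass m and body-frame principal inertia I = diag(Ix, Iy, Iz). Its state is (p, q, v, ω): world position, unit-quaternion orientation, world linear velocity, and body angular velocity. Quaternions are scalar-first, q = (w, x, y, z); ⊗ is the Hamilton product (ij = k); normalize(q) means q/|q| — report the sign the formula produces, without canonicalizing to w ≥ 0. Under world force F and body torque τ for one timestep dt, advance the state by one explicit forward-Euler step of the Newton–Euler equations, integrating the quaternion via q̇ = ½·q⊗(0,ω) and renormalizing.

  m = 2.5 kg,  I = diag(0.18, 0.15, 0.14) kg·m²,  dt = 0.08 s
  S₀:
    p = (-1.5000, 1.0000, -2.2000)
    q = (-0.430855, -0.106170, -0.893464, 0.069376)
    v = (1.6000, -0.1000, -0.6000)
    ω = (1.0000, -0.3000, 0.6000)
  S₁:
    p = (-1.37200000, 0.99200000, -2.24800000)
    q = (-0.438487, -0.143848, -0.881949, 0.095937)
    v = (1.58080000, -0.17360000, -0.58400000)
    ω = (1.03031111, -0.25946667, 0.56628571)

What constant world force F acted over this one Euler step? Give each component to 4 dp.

velocity change Δv = (-0.01920000, -0.07360000, 0.01600000)
m·(v₁−v₀)/dt = (-0.6000, -2.3000, 0.5000)

F = (-0.6000, -2.3000, 0.5000)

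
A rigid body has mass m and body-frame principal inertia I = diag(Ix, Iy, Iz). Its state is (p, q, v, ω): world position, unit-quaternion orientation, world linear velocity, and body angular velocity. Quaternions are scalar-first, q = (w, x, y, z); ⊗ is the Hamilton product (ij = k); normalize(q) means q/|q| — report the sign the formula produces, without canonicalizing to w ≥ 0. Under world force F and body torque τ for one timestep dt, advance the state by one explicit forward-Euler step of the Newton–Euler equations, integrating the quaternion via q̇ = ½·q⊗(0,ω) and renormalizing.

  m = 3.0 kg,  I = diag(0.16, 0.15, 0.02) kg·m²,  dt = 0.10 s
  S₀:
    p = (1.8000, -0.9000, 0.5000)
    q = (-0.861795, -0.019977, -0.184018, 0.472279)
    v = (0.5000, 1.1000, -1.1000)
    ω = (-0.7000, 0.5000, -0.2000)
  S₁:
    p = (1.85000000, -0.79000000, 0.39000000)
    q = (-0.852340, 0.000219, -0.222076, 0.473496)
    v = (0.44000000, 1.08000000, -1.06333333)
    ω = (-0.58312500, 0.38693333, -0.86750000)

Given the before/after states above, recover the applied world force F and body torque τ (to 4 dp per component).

Δω = ω₁−ω₀ = (0.11687500, -0.11306667, -0.66750000)
τ = I·(Δω/dt) + ω₀×(Iω₀) = (0.2000, -0.1500, -0.1300)
Δv = v₁−v₀ = (-0.06000000, -0.02000000, 0.03666667)
applied force F = (-1.8000, -0.6000, 1.1000)

F = (-1.8000, -0.6000, 1.1000)
τ = (0.2000, -0.1500, -0.1300)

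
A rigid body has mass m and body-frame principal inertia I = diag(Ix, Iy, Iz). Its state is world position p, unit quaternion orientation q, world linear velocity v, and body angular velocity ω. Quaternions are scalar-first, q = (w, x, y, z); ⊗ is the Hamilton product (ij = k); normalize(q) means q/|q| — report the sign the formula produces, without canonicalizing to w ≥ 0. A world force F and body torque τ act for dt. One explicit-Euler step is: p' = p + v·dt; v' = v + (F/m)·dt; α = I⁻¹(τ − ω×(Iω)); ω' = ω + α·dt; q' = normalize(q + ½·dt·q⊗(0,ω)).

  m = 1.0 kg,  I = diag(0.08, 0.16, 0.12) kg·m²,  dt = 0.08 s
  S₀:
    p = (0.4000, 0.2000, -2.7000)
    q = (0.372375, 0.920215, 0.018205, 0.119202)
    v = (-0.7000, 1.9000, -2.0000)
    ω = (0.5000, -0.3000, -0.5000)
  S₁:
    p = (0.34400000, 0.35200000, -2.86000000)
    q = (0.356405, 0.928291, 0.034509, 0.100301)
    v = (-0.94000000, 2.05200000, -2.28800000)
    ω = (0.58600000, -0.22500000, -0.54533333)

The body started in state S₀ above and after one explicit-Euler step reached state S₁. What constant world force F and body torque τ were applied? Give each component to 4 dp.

Δω = ω₁−ω₀ = (0.08600000, 0.07500000, -0.04533333)
τ = I·(Δω/dt) + ω₀×(Iω₀) = (0.0800, 0.1600, -0.0800)
velocity change Δv = (-0.24000000, 0.15200000, -0.28800000)
F = m·Δv/dt = (-3.0000, 1.9000, -3.6000)

F = (-3.0000, 1.9000, -3.6000)
τ = (0.0800, 0.1600, -0.0800)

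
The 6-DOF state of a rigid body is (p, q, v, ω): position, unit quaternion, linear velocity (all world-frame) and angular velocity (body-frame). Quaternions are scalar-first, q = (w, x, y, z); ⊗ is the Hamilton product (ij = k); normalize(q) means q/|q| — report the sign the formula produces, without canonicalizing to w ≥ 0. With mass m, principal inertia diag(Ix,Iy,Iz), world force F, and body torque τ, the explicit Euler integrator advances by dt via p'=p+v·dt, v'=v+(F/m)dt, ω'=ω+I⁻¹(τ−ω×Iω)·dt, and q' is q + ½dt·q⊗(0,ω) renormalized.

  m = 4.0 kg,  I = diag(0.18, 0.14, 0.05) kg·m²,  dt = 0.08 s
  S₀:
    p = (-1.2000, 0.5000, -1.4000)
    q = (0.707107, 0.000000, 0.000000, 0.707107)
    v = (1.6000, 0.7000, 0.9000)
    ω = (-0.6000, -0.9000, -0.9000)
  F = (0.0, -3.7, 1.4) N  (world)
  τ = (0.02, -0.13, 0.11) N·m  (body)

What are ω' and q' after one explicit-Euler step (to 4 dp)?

α = I⁻¹(τ − ω×Iω) = (0.5161, -1.4300, 2.6320)
new body rate ω' = (-0.5587, -1.0144, -0.6894)
2q̇ = q⊗(0,ω) = (0.6363963, 0.2121321, -1.0606605, -0.6363963)
q + ½dt·q⊗(0,ω), renormalized = (0.7314, 0.0085, -0.0424, 0.6806)

ω' = (-0.5587, -1.0144, -0.6894)
q' = (0.7314, 0.0085, -0.0424, 0.6806)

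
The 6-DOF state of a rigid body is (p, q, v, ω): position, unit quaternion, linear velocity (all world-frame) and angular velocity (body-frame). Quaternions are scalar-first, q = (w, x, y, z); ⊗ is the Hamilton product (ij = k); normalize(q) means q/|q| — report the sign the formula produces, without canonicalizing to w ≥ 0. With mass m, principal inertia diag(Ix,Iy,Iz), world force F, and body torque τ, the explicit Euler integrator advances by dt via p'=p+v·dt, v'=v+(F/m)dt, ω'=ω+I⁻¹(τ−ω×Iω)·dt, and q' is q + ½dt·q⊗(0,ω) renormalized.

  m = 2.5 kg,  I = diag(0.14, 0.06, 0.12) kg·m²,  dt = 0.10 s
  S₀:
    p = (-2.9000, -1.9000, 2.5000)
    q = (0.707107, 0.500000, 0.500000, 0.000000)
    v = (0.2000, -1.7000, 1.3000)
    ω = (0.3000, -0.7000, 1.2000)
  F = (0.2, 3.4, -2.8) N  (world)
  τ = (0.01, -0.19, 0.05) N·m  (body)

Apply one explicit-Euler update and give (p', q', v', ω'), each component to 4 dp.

p' = (-2.8800, -2.0700, 2.6300)
q' = (0.7153, 0.5392, 0.4441, 0.0174)
v' = (0.2080, -1.5640, 1.1880)
ω' = (0.3431, -1.0287, 1.2277)

(τ − ω×Iω)/I = (0.4314, -3.2867, 0.2767)
ω + α·dt = (0.3431, -1.0287, 1.2277)
q⊗(0,ω) = (0.2000000, 0.8121321, -1.0949749, 0.3485284)
updated quaternion q' = (0.7153, 0.5392, 0.4441, 0.0174)
linear accel F/m = (0.0800, 1.3600, -1.1200)
p' = p + v·dt = (-2.8800, -2.0700, 2.6300)
new velocity v' = (0.2080, -1.5640, 1.1880)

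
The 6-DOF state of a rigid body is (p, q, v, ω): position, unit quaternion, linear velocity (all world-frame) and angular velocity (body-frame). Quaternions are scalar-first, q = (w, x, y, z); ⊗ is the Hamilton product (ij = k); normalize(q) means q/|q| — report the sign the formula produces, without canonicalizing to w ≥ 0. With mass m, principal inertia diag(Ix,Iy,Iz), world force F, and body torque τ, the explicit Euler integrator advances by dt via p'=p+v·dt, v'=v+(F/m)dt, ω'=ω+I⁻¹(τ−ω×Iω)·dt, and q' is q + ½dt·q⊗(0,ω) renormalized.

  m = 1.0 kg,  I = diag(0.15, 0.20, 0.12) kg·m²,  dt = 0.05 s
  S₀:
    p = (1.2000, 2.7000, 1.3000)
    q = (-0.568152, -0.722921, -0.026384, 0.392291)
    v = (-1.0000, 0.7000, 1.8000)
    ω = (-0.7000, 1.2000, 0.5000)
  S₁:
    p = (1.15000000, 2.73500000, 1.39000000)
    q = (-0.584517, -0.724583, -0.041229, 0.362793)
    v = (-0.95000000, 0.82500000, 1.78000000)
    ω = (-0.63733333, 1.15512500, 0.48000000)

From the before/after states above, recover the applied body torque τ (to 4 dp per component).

τ = (0.1400, -0.1900, -0.0900)

rate change Δω = (0.06266667, -0.04487500, -0.02000000)
τ = I·(Δω/dt) + ω₀×(Iω₀) = (0.1400, -0.1900, -0.0900)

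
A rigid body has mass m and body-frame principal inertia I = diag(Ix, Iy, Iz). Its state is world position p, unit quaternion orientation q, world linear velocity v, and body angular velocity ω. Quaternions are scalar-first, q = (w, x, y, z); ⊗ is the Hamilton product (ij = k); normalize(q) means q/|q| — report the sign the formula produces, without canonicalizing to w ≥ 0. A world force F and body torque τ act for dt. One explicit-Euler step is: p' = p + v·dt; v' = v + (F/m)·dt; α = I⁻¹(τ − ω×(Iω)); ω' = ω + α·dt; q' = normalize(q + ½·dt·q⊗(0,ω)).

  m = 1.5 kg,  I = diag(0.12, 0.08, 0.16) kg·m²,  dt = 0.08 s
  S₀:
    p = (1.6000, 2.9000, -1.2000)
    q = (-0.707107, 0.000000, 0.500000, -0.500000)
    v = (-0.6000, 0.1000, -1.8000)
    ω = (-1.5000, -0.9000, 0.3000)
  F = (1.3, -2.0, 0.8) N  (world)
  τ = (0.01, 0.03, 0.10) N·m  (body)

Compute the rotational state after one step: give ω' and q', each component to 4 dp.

gyro term ω×Iω = (-0.0216, 0.0180, -0.0540)
(τ − ω×Iω)/I = (0.2633, 0.1500, 0.9625)
new body rate ω' = (-1.4789, -0.8880, 0.3770)
q⊗(0,ω) = (0.6000000, 0.7606605, 1.3863963, 0.5378679)
q + ½dt·q⊗(0,ω), renormalized = (-0.6814, 0.0304, 0.5541, -0.4773)

ω' = (-1.4789, -0.8880, 0.3770)
q' = (-0.6814, 0.0304, 0.5541, -0.4773)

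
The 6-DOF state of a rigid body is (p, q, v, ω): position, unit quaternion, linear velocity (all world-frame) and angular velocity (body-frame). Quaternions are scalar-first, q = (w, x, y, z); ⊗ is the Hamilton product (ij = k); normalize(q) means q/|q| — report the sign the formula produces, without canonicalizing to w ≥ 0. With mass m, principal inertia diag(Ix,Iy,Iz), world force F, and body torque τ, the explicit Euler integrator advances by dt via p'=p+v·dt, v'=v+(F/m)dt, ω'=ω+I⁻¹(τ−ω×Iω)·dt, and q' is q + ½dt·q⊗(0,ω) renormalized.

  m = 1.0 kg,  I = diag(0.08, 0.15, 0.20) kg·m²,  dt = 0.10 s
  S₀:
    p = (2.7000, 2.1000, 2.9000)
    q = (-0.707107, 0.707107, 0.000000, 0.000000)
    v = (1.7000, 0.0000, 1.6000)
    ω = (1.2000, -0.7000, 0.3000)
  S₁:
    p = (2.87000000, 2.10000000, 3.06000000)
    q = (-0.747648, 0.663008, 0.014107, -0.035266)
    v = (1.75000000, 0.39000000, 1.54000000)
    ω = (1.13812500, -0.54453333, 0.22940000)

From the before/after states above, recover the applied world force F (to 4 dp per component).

F = (0.5000, 3.9000, -0.6000)

velocity change Δv = (0.05000000, 0.39000000, -0.06000000)
applied force F = (0.5000, 3.9000, -0.6000)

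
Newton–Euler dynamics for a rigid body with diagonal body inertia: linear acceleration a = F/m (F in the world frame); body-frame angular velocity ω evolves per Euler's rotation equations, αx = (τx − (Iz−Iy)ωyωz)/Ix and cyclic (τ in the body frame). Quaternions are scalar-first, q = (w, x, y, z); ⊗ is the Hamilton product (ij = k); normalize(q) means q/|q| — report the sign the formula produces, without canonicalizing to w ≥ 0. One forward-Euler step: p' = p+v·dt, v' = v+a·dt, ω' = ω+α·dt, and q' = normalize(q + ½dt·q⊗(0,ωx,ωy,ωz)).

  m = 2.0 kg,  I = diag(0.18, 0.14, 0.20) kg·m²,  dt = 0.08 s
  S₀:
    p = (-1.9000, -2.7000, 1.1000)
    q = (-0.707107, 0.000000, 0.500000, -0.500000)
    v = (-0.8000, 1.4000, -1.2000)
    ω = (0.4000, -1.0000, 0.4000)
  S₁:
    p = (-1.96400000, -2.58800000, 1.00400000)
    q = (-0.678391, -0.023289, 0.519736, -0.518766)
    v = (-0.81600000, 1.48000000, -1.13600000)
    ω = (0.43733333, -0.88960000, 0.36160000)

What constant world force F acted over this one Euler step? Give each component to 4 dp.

v₁ − v₀ = (-0.01600000, 0.08000000, 0.06400000)
m·(v₁−v₀)/dt = (-0.4000, 2.0000, 1.6000)

F = (-0.4000, 2.0000, 1.6000)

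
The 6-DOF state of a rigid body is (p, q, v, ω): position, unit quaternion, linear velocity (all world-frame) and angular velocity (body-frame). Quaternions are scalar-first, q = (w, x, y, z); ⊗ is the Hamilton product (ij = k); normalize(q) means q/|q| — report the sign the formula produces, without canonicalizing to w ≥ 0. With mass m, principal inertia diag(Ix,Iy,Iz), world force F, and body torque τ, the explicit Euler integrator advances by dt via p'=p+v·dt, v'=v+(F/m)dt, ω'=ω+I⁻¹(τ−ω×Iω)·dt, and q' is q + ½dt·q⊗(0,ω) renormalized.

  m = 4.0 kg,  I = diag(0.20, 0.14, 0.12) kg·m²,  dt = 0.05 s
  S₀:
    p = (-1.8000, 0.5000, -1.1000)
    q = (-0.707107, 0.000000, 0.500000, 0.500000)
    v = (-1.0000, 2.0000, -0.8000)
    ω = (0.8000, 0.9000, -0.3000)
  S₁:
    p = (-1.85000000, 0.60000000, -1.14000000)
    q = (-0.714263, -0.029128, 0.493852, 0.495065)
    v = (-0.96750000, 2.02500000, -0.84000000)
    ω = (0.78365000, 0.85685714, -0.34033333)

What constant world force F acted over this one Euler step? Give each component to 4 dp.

F = (2.6000, 2.0000, -3.2000)

Δv = v₁−v₀ = (0.03250000, 0.02500000, -0.04000000)
F = m·Δv/dt = (2.6000, 2.0000, -3.2000)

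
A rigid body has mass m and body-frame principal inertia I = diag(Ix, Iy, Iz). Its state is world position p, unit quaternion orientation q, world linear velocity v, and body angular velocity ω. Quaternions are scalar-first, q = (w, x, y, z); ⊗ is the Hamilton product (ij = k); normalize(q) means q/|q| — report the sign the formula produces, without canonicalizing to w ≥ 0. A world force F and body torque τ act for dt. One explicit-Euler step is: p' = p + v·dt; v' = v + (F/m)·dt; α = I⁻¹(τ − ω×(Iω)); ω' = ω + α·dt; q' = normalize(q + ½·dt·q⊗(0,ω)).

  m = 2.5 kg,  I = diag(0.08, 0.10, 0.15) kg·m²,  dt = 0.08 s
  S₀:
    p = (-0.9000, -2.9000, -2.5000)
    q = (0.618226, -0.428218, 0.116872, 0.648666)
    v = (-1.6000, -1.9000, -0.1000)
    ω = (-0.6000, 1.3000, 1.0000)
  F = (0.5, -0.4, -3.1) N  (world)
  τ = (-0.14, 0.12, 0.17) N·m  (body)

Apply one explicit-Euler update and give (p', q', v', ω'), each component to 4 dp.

p' = (-1.0280, -3.0520, -2.5080)
q' = (0.5745, -0.4710, 0.1502, 0.6523)
v' = (-1.5840, -1.9128, -0.1992)
ω' = (-0.8050, 1.3624, 1.0990)

ω×(Iω) gyroscopic = (0.0650, 0.0420, -0.0156)
α = I⁻¹(τ − ω×Iω) = (-2.5625, 0.7800, 1.2373)
new body rate ω' = (-0.8050, 1.3624, 1.0990)
q⊗(0,ω) = (-1.0575304, -1.0973294, 0.8427122, 0.1316658)
q + ½dt·q⊗(0,ω), renormalized = (0.5745, -0.4710, 0.1502, 0.6523)
a = (0.2000, -0.1600, -1.2400)
p' = p + v·dt = (-1.0280, -3.0520, -2.5080)
new velocity v' = (-1.5840, -1.9128, -0.1992)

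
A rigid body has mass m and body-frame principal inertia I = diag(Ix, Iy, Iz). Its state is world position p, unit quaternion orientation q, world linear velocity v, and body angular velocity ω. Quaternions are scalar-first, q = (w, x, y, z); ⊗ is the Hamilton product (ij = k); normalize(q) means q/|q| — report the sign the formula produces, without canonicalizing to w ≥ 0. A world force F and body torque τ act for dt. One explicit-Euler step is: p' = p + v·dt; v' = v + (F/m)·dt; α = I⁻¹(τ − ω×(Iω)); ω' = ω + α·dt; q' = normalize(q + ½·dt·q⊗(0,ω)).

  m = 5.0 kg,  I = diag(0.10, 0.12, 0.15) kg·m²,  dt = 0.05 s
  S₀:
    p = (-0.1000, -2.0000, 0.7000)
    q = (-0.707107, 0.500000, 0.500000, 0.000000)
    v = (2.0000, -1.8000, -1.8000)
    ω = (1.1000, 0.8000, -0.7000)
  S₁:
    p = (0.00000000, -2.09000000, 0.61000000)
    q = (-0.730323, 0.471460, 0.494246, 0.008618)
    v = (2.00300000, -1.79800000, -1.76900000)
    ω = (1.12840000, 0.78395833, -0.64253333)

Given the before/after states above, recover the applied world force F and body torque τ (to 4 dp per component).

velocity change Δv = (0.00300000, 0.00200000, 0.03100000)
m·(v₁−v₀)/dt = (0.3000, 0.2000, 3.1000)
Δω = ω₁−ω₀ = (0.02840000, -0.01604167, 0.05746667)
gyro term ω₀×Iω₀ = (-0.0168, 0.0385, 0.0176)
applied torque τ = (0.0400, 0.0000, 0.1900)

F = (0.3000, 0.2000, 3.1000)
τ = (0.0400, 0.0000, 0.1900)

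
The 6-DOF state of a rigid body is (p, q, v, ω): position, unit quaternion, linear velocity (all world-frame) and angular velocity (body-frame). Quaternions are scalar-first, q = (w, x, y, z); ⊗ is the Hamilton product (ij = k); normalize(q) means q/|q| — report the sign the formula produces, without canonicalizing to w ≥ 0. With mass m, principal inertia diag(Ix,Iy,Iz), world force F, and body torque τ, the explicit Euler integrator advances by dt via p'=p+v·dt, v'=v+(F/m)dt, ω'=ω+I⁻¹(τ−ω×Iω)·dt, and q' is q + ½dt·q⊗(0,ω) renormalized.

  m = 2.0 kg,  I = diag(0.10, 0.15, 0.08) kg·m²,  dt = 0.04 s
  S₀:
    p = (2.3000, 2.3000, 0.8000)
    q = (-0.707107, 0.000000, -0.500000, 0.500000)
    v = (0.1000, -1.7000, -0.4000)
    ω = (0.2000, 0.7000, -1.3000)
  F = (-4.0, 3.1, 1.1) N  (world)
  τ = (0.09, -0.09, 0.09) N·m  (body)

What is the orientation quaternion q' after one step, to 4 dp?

2q̇ = q⊗(0,ω) = (1.0000000, 0.1585786, -0.3949749, 1.0192391)
updated quaternion q' = (-0.6868, 0.0032, -0.5077, 0.5202)

q' = (-0.6868, 0.0032, -0.5077, 0.5202)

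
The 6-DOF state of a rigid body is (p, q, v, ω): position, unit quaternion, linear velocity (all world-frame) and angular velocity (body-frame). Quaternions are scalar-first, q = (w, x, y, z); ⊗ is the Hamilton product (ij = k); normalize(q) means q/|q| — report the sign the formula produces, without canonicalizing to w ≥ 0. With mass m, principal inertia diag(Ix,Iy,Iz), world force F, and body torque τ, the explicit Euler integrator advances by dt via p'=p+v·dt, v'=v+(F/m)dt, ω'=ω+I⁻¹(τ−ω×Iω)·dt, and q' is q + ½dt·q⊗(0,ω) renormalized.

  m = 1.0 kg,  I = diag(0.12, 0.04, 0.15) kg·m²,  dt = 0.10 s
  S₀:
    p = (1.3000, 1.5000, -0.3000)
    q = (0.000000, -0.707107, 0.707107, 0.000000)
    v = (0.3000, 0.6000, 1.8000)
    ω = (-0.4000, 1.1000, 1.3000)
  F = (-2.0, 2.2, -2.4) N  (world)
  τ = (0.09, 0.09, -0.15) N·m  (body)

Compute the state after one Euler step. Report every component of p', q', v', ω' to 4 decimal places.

a = (-2.0000, 2.2000, -2.4000)
p + v·dt = (1.3300, 1.5600, -0.1200)
new velocity v' = (0.1000, 0.8200, 1.5600)
ω×(Iω) gyroscopic = (0.1573, 0.0156, 0.0352)
α = I⁻¹(τ − ω×Iω) = (-0.5608, 1.8600, -1.2347)
ω' = ω + α·dt = (-0.4561, 1.2860, 1.1765)
q⊗(0,ω) = (-1.0606605, 0.9192391, 0.9192391, -0.4949749)
updated quaternion q' = (-0.0528, -0.6586, 0.7502, -0.0247)

p' = (1.3300, 1.5600, -0.1200)
q' = (-0.0528, -0.6586, 0.7502, -0.0247)
v' = (0.1000, 0.8200, 1.5600)
ω' = (-0.4561, 1.2860, 1.1765)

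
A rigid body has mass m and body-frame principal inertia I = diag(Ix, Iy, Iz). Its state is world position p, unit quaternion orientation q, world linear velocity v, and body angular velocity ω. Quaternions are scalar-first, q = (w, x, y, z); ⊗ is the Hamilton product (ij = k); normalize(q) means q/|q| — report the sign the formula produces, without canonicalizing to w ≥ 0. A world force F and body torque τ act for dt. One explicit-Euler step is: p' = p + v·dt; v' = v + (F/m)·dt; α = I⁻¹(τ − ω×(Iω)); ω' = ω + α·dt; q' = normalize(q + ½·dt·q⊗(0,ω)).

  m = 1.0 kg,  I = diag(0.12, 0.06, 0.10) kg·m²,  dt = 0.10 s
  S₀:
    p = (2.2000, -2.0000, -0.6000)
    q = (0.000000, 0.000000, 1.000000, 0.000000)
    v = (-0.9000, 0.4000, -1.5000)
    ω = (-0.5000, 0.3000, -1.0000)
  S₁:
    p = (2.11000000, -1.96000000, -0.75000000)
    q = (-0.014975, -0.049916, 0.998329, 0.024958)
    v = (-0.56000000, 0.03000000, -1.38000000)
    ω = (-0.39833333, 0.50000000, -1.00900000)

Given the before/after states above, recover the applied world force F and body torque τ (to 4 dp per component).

velocity change Δv = (0.34000000, -0.37000000, 0.12000000)
F = m·Δv/dt = (3.4000, -3.7000, 1.2000)
ω₁ − ω₀ = (0.10166667, 0.20000000, -0.00900000)
gyro term ω₀×Iω₀ = (-0.0120, 0.0100, 0.0090)
I·α + gyro = (0.1100, 0.1300, 0.0000)

F = (3.4000, -3.7000, 1.2000)
τ = (0.1100, 0.1300, 0.0000)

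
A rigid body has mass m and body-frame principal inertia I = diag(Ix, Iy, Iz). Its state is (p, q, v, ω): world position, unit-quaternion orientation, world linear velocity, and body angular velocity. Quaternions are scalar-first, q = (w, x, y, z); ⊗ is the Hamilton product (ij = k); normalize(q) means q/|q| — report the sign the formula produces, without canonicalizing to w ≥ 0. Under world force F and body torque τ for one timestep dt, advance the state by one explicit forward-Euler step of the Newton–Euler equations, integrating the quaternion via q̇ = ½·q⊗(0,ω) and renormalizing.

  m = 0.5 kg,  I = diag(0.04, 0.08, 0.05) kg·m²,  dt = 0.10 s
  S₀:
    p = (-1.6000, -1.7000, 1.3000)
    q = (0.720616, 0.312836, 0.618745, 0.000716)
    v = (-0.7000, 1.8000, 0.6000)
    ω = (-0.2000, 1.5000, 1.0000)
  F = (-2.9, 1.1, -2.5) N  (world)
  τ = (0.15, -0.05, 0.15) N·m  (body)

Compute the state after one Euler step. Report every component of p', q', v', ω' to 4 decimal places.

p' = (-1.6700, -1.5200, 1.3600)
q' = (0.6745, 0.3351, 0.6545, 0.0661)
v' = (-1.2800, 2.0200, 0.1000)
ω' = (0.2875, 1.4350, 1.3240)

p' = p + v·dt = (-1.6700, -1.5200, 1.3600)
new velocity v' = (-1.2800, 2.0200, 0.1000)
precession coupling ω×(Iω) = (-0.0450, 0.0020, -0.0120)
(τ − ω×Iω)/I = (4.8750, -0.6500, 3.2400)
new body rate ω' = (0.2875, 1.4350, 1.3240)
2q̇ = q⊗(0,ω) = (-0.8662663, 0.4735478, 0.7679448, 1.3136190)
q' = normalize(q + ½dt·q⊗(0,ω)) = (0.6745, 0.3351, 0.6545, 0.0661)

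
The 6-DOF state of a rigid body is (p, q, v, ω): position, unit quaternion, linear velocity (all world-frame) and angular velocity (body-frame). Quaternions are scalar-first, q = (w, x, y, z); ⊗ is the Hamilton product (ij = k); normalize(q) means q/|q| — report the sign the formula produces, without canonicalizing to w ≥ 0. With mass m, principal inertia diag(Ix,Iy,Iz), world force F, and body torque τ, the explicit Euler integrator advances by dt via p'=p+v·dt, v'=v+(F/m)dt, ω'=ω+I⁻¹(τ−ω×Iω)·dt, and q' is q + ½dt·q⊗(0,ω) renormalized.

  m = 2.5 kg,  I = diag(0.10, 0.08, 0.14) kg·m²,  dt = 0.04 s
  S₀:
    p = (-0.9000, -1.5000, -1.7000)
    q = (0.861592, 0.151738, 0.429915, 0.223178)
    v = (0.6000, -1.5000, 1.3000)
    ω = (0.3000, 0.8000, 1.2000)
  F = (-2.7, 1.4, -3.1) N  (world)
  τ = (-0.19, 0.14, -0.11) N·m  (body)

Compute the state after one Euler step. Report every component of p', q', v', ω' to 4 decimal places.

precession coupling ω×(Iω) = (0.0576, -0.0144, -0.0048)
(τ − ω×Iω)/I = (-2.4760, 1.9300, -0.7514)
ω' = ω + α·dt = (0.2010, 0.8772, 1.1699)
Hamilton product q⊗(0,ω) = (-0.6572670, 0.5958332, 0.5741414, 1.0263263)
q' = normalize(q + ½dt·q⊗(0,ω)) = (0.8481, 0.1636, 0.4412, 0.2436)
linear accel F/m = (-1.0800, 0.5600, -1.2400)
p' = p + v·dt = (-0.8760, -1.5600, -1.6480)
v + (F/m)dt = (0.5568, -1.4776, 1.2504)

p' = (-0.8760, -1.5600, -1.6480)
q' = (0.8481, 0.1636, 0.4412, 0.2436)
v' = (0.5568, -1.4776, 1.2504)
ω' = (0.2010, 0.8772, 1.1699)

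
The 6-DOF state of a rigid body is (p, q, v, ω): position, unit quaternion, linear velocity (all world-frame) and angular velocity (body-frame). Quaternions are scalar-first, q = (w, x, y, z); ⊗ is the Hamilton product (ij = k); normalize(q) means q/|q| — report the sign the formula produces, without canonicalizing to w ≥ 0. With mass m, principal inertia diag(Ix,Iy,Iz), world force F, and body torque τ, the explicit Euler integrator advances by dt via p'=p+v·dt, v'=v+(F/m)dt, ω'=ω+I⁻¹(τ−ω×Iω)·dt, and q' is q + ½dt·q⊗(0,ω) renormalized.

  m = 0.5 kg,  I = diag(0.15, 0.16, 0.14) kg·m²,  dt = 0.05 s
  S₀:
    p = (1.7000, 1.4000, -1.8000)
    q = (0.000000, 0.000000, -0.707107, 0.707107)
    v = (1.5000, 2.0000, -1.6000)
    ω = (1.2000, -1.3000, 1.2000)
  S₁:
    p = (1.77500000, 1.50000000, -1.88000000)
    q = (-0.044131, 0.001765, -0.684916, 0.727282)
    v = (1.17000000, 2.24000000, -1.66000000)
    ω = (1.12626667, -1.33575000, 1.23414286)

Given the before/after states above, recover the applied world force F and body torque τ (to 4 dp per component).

F = (-3.3000, 2.4000, -0.6000)
τ = (-0.1900, -0.1000, 0.0800)

Δω = ω₁−ω₀ = (-0.07373333, -0.03575000, 0.03414286)
applied torque τ = (-0.1900, -0.1000, 0.0800)
velocity change Δv = (-0.33000000, 0.24000000, -0.06000000)
applied force F = (-3.3000, 2.4000, -0.6000)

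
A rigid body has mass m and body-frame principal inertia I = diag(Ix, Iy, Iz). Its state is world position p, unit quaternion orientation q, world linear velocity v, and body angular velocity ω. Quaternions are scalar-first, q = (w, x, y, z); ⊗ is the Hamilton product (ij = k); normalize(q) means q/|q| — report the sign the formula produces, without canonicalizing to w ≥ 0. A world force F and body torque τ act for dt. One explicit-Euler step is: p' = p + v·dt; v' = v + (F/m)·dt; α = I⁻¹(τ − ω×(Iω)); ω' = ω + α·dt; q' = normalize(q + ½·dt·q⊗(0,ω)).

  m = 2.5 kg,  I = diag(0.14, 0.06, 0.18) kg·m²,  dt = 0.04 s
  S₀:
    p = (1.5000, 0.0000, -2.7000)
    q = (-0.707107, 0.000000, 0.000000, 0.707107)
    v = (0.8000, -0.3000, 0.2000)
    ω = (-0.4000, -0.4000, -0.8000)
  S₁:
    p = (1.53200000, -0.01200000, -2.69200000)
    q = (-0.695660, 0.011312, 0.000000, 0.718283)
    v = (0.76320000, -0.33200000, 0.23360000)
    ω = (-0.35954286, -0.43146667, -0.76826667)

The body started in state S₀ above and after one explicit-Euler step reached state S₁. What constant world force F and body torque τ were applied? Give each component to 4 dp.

rate change Δω = (0.04045714, -0.03146667, 0.03173333)
I·α + gyro = (0.1800, -0.0600, 0.1300)
velocity change Δv = (-0.03680000, -0.03200000, 0.03360000)
m·(v₁−v₀)/dt = (-2.3000, -2.0000, 2.1000)

F = (-2.3000, -2.0000, 2.1000)
τ = (0.1800, -0.0600, 0.1300)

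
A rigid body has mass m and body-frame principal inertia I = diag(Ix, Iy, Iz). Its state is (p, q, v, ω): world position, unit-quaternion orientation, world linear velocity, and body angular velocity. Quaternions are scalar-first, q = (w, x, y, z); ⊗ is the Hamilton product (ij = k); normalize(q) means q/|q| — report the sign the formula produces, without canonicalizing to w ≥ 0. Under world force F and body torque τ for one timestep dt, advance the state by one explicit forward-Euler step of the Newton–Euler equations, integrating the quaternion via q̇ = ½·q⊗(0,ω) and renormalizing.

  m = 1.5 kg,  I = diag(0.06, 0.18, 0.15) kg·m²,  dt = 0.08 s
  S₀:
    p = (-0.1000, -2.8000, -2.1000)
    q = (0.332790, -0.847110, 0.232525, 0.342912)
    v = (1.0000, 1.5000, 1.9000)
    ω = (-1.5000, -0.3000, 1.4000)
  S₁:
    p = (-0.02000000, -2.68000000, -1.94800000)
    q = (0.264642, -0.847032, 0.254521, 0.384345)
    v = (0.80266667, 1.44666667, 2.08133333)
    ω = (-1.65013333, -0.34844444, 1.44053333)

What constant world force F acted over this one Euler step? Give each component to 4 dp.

Δv = v₁−v₀ = (-0.19733333, -0.05333333, 0.18133333)
m·(v₁−v₀)/dt = (-3.7000, -1.0000, 3.4000)

F = (-3.7000, -1.0000, 3.4000)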